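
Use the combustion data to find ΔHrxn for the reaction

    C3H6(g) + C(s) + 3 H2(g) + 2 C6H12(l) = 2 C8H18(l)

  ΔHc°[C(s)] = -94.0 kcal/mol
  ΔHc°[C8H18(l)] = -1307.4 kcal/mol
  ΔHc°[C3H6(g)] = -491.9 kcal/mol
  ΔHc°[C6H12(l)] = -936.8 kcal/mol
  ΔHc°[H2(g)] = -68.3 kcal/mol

With combustion enthalpies, reactants minus products:
= [1·(-491.9) + 1·(-94.0) + 3·(-68.3) + 2·(-936.8)] − [2·(-1307.4)]
= -49.6 kcal/mol

ΔHrxn = -49.6 kcal/mol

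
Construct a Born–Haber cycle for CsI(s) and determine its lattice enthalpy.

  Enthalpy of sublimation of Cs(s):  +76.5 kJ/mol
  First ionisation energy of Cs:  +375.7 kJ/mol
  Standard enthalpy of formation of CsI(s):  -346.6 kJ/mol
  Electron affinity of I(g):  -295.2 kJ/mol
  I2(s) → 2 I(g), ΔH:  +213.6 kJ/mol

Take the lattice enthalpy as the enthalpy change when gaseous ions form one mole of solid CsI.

ΔHf° = 1·ΔHsub + 1·(ΣIE) + 1/2·D(I2) + 1·EA + U
-346.6 = 1·(+76.5) + 1·(+375.7) + 1/2·(+213.6) + 1·(-295.2) + U
U = -346.6 − (+263.8) = -610.4 kJ/mol

U = -610.4 kJ/mol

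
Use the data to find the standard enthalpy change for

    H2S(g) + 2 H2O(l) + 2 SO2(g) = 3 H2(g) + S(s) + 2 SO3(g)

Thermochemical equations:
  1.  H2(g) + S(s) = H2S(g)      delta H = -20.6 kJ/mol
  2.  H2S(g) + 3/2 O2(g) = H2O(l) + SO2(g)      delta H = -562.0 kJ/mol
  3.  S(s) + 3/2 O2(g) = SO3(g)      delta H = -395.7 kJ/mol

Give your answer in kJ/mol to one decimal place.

delta H = 394.4 kJ/mol

eq. 1 reversed and × 3 (reverse to put H2(g) on the product side; scale by 3 for the 3 H2(g)): (-3)·(-20.6) = +61.8 kJ/mol
eq. 2 reversed and × 2 (H2O(l) must end up as a reactant; scale by 2 for the 2 H2O(l)): (-2)·(-562.0) = +1124.0 kJ/mol
eq. 3 × 2 (scale by 2 for the 2 SO3(g)): (2)·(-395.7) = -791.4 kJ/mol
Summing the manipulated equations, delta H = (+61.8) + (+1124.0) + (-791.4) = 394.4 kJ/mol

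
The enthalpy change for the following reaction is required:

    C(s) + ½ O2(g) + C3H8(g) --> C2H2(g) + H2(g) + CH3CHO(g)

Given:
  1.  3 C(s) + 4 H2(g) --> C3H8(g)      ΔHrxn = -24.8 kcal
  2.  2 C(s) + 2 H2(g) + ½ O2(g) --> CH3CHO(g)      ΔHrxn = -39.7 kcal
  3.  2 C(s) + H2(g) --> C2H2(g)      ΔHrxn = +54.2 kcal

ΔHrxn = 39.3 kcal

eq. 1 reversed: +24.8 kcal
eq. 2 as written: -39.7 kcal
eq. 3 as written: +54.2 kcal
ΔHrxn = (+24.8) + (-39.7) + (+54.2) = 39.3 kcal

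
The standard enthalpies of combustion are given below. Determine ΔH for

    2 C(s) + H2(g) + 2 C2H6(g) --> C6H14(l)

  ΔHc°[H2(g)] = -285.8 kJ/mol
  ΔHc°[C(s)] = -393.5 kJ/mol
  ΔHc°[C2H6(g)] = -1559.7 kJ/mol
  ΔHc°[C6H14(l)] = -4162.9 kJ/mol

Using ΔH = Σ nΔHc°(reactants) − Σ nΔHc°(products):
= [2·(-393.5) + 1·(-285.8) + 2·(-1559.7)] − [1·(-4162.9)]
= -29.3 kJ/mol

ΔH = -29.3 kJ/mol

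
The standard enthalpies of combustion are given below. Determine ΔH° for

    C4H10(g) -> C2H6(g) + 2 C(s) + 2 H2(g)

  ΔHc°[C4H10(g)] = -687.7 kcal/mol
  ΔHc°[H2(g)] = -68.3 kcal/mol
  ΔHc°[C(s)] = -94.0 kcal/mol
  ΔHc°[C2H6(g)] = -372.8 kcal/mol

Using ΔH = Σ nΔHc°(reactants) − Σ nΔHc°(products):
= [1·(-687.7)] − [1·(-372.8) + 2·(-94.0) + 2·(-68.3)]
= 9.7 kcal/mol

ΔH° = 9.7 kcal/mol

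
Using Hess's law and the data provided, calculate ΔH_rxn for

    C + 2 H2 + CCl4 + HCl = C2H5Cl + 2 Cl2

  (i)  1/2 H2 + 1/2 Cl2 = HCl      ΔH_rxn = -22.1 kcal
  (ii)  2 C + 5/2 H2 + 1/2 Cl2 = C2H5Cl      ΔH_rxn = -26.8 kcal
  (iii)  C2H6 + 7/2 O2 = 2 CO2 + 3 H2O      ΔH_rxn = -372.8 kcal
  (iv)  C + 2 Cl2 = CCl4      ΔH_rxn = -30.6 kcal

(i) reversed: +22.1 kcal
(ii) as written: -26.8 kcal
(iii): not needed.
(iv) reversed: +30.6 kcal
ΔH_rxn = (+22.1) + (-26.8) + (+30.6) = 25.9 kcal

ΔH_rxn = 25.9 kcal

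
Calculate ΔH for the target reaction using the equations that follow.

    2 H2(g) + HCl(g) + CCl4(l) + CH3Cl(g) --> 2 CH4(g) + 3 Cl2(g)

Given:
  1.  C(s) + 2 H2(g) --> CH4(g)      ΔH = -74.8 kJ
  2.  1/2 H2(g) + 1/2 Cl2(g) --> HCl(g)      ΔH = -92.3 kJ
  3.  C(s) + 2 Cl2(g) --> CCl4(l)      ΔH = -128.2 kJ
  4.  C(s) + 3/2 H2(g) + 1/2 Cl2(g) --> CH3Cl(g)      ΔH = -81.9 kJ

ΔH = 152.8 kJ

eq. 1 × 2 (scale by 2 for the 2 CH4(g)): (2)·(-74.8) = -149.6 kJ
eq. 2 reversed (reverse to put HCl(g) on the reactant side): +92.3 kJ
eq. 3 reversed (reverse to put CCl4(l) on the reactant side): +128.2 kJ
eq. 4 reversed (reverse to put CH3Cl(g) on the reactant side): +81.9 kJ
ΔH = (2)·(-74.8) + (-1)·(-92.3) + (-1)·(-128.2) + (-1)·(-81.9) = 152.8 kJ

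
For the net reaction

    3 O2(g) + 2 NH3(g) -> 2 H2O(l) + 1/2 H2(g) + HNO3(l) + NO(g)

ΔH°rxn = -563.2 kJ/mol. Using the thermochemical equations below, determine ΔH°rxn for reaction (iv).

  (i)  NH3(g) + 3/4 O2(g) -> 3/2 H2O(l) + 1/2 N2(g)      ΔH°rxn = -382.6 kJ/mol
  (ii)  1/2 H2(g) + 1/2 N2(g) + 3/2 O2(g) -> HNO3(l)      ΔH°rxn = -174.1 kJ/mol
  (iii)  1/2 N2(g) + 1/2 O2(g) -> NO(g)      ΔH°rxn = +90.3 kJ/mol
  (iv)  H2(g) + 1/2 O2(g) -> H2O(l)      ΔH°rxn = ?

ΔH°rxn = -285.8 kJ/mol

(i) × 2 (scale by 2 for the 2 NH3(g)): (2)·(-382.6) = -765.2 kJ/mol
(ii) as written (HNO3(l) already on the product side): -174.1 kJ/mol
(iii) as written (NO(g) already on the product side): +90.3 kJ/mol
(iv) reversed: contributes −x
-563.2 = (-765.2) + (-174.1) + (+90.3) − x
x = (-563.2 − (-849.0)) / (-1) = -285.8 kJ/mol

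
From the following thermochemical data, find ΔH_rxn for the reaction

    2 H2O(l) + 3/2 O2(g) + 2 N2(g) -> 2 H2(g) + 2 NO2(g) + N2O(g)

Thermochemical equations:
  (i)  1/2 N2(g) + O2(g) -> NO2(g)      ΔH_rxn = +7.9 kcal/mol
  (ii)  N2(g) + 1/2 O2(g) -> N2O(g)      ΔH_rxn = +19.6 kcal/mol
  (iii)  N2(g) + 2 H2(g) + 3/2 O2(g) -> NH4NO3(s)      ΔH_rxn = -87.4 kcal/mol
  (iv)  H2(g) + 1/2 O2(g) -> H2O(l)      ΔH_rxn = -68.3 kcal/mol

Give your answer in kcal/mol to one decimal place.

(i) × 2 (×2 to match 2 NO2(g) in the target): (2)·(+7.9) = +15.8 kcal/mol
(ii) as written (N2O(g) already on the product side): +19.6 kcal/mol
(iii): not needed (NH4NO3(s) appears nowhere else).
(iv) reversed and × 2 (H2O(l) must end up as a reactant; scale by 2 for the 2 H2O(l)): (-2)·(-68.3) = +136.6 kcal/mol
Since enthalpy is a state function, ΔH_rxn = (+15.8) + (+19.6) + (+136.6) = 172.0 kcal/mol

ΔH_rxn = 172.0 kcal/mol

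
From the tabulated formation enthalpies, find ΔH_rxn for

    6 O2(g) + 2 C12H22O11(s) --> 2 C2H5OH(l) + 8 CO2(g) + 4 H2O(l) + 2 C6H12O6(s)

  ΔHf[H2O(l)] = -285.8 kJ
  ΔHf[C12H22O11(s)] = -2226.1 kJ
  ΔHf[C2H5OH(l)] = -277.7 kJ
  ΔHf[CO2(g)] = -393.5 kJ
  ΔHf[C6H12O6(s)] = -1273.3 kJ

ΔH_rxn = -2941.0 kJ

Products: 2·(-277.7) + 8·(-393.5) + 4·(-285.8) + 2·(-1273.3) = -7393.2
Reactants: 6·(+0.0) + 2·(-2226.1) = -4452.2
ΔH_rxn = (-7393.2) − (-4452.2) = -2941.0 kJ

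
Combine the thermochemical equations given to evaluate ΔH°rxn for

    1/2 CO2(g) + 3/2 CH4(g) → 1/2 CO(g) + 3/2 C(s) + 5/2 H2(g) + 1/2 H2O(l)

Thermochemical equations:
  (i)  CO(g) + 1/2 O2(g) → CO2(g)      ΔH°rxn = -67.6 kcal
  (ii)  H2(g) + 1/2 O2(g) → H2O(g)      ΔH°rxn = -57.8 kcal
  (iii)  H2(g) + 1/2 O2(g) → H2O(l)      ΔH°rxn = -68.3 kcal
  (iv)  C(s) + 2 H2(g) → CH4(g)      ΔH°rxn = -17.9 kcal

ΔH°rxn = 26.5 kcal

(i) reversed and × 1/2: (-1/2)·(-67.6) = +33.8 kcal
(ii): not needed.
(iii) × 1/2: (1/2)·(-68.3) = -34.15 kcal
(iv) reversed and × 3/2: (-3/2)·(-17.9) = +26.85 kcal
Summing the manipulated equations, ΔH°rxn = (-1/2)·(-67.6) + (1/2)·(-68.3) + (-3/2)·(-17.9) = 26.5 kcal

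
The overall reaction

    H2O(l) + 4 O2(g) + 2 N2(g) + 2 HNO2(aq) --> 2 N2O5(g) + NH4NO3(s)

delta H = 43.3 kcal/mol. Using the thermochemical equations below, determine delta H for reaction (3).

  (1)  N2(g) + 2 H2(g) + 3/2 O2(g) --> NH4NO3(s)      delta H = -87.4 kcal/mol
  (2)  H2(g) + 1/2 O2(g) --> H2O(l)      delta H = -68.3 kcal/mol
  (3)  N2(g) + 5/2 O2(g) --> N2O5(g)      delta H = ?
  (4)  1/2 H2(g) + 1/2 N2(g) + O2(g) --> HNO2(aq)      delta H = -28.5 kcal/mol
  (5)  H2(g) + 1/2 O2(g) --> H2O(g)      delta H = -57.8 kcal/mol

delta H = 2.7 kcal/mol

(1) as written: -87.4 kcal/mol
(2) reversed: +68.3 kcal/mol
(3) × 2: contributes 2·x
(4) reversed and × 2: (-2)·(-28.5) = +57.0 kcal/mol
(5): not needed.
+43.3 = (-87.4) + (+68.3) + (+57.0) + 2·x
x = (+43.3 − (+37.9)) / (2) = 2.7 kcal/mol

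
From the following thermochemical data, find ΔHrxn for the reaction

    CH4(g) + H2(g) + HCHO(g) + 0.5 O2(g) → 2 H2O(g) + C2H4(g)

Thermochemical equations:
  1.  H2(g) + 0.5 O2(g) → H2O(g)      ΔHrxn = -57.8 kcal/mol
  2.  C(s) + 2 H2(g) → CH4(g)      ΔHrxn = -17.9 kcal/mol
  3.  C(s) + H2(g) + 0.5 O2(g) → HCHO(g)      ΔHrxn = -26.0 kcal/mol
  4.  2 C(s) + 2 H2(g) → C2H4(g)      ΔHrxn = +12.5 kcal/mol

ΔHrxn = -59.2 kcal/mol

eq. 1 × 2: (2)·(-57.8) = -115.6 kcal/mol
eq. 2 reversed: +17.9 kcal/mol
eq. 3 reversed: +26.0 kcal/mol
eq. 4 as written: +12.5 kcal/mol
ΔHrxn = (2)·(-57.8) + (-1)·(-17.9) + (-1)·(-26.0) + (1)·(+12.5) = -59.2 kcal/mol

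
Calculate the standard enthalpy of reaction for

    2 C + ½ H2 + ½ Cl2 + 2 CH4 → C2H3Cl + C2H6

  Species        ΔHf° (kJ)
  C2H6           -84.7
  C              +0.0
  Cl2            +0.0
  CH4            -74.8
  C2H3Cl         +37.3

ΔH°rxn = 102.2 kJ

ΔH°rxn = Σ nΔHf°(products) − Σ nΔHf°(reactants).
Products: 1·(+37.3) + 1·(-84.7) = -47.4
Reactants: 2·(+0.0) + 1/2·(+0.0) + 1/2·(+0.0) + 2·(-74.8) = -149.6
ΔH°rxn = (-47.4) − (-149.6) = 102.2 kJ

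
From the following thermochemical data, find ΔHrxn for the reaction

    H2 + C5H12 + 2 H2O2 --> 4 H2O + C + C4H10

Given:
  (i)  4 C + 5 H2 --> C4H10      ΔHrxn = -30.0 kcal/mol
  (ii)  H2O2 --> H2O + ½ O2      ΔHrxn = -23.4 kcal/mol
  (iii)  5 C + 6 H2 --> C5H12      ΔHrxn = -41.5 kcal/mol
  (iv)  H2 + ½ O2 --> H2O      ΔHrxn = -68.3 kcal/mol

ΔHrxn = -171.9 kcal/mol

(i) as written: -30.0 kcal/mol
(ii) × 2: (2)·(-23.4) = -46.8 kcal/mol
(iii) reversed: +41.5 kcal/mol
(iv) × 2: (2)·(-68.3) = -136.6 kcal/mol
By Hess's law, ΔHrxn = (-30.0) + (-46.8) + (+41.5) + (-136.6) = -171.9 kcal/mol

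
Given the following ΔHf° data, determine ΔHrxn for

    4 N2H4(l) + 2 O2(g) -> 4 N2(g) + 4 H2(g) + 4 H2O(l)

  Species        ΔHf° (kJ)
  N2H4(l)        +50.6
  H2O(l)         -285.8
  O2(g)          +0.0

Products: 4·(+0.0) + 4·(+0.0) + 4·(-285.8) = -1143.2
Reactants: 4·(+50.6) + 2·(+0.0) = +202.4
ΔHrxn = (-1143.2) − (+202.4) = -1345.6 kJ

ΔHrxn = -1345.6 kJ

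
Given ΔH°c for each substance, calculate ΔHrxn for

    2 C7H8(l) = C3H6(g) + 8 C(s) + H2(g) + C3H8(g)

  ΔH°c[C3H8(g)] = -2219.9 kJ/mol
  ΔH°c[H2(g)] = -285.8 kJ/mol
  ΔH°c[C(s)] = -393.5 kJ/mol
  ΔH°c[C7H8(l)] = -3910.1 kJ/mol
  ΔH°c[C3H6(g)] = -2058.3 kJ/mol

ΔHrxn = -108.2 kJ/mol

Using ΔH = Σ nΔHc°(reactants) − Σ nΔHc°(products):
= [2·(-3910.1)] − [1·(-2058.3) + 8·(-393.5) + 1·(-285.8) + 1·(-2219.9)]
= -108.2 kJ/mol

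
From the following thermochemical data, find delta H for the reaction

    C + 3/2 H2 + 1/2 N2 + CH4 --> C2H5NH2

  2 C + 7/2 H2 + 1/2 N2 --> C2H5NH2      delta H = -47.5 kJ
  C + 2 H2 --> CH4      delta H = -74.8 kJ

equation 1 as written (C2H5NH2 already on the product side): -47.5 kJ
equation 2 reversed (reverse to put CH4 on the reactant side): +74.8 kJ
Summing the manipulated equations, delta H = (-47.5) + (+74.8) = 27.3 kJ

delta H = 27.3 kJ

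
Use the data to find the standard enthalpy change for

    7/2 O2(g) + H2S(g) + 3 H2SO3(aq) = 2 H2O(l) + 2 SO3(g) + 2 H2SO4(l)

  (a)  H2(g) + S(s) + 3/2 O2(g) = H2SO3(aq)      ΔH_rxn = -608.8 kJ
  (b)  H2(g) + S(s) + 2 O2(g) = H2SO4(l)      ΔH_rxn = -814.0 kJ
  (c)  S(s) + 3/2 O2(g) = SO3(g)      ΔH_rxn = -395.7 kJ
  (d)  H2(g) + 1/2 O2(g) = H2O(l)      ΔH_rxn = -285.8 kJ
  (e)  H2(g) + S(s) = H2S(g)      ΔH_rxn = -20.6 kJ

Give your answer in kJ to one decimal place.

(a) reversed and × 3 (reverse to put H2SO3(aq) on the reactant side; scale by 3 for the 3 H2SO3(aq)): (-3)·(-608.8) = +1826.4 kJ
(b) × 2 (×2 to match 2 H2SO4(l) in the target): (2)·(-814.0) = -1628.0 kJ
(c) × 2 (scale by 2 for the 2 SO3(g)): (2)·(-395.7) = -791.4 kJ
(d) × 2 (×2 to match 2 H2O(l) in the target): (2)·(-285.8) = -571.6 kJ
(e) reversed (H2S(g) must end up as a reactant): +20.6 kJ
ΔH_rxn = (-3)·(-608.8) + (2)·(-814.0) + (2)·(-395.7) + (2)·(-285.8) + (-1)·(-20.6) = -1144.0 kJ

ΔH_rxn = -1144.0 kJ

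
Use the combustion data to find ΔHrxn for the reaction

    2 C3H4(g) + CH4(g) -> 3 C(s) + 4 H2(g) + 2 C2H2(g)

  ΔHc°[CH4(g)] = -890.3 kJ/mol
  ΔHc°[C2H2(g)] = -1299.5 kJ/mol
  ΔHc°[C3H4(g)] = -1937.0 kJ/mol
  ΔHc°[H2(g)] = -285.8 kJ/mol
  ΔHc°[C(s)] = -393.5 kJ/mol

With combustion enthalpies, reactants minus products:
= [2·(-1937.0) + 1·(-890.3)] − [3·(-393.5) + 4·(-285.8) + 2·(-1299.5)]
= 158.4 kJ/mol

ΔHrxn = 158.4 kJ/mol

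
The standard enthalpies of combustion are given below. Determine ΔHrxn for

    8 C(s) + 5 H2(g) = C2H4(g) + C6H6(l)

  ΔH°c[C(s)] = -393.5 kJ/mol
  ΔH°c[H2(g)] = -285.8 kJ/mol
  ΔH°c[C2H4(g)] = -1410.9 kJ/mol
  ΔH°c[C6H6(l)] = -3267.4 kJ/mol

ΔHrxn = 101.3 kJ/mol

With combustion enthalpies, reactants minus products:
= [8·(-393.5) + 5·(-285.8)] − [1·(-1410.9) + 1·(-3267.4)]
= 101.3 kJ/mol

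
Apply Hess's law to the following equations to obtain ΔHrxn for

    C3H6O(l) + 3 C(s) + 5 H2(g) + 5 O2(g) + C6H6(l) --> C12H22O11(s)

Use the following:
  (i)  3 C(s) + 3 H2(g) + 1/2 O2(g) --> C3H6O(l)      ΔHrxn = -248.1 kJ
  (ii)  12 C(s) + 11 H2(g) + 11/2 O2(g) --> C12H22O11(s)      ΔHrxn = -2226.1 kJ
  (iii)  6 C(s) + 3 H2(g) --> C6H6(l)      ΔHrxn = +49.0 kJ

ΔHrxn = -2027.0 kJ

(i) reversed (reverse to put C3H6O(l) on the reactant side): +248.1 kJ
(ii) as written (C12H22O11(s) already on the product side): -2226.1 kJ
(iii) reversed (reverse to put C6H6(l) on the reactant side): -49.0 kJ
ΔHrxn = (+248.1) + (-2226.1) + (-49.0) = -2027.0 kJ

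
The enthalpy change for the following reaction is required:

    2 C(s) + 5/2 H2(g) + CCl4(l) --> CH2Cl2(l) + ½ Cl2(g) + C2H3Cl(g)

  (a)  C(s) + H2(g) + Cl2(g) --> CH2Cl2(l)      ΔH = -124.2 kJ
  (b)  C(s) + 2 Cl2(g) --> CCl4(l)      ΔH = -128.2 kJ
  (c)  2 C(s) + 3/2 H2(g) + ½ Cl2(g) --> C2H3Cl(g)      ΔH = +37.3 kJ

(a) as written: -124.2 kJ
(b) reversed: +128.2 kJ
(c) as written: +37.3 kJ
ΔH = (-124.2) + (+128.2) + (+37.3) = 41.3 kJ

ΔH = 41.3 kJ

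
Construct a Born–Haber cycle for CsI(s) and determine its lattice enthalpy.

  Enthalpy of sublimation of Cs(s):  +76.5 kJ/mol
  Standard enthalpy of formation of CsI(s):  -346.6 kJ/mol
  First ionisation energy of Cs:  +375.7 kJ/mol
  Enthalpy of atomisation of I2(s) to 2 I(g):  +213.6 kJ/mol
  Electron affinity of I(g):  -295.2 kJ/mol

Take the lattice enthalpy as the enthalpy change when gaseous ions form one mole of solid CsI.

U = -610.4 kJ/mol

ΔHf° = 1·ΔHsub + 1·(ΣIE) + 1/2·D(I2) + 1·EA + U
-346.6 = 1·(+76.5) + 1·(+375.7) + 1/2·(+213.6) + 1·(-295.2) + U
U = -346.6 − (+263.8) = -610.4 kJ/mol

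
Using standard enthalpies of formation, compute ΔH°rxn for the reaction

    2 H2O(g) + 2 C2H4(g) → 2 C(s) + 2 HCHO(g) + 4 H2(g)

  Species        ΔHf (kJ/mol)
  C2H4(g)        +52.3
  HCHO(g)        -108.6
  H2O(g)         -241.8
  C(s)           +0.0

Products: 2·(+0.0) + 2·(-108.6) + 4·(+0.0) = -217.2
Reactants: 2·(-241.8) + 2·(+52.3) = -379.0
ΔH°rxn = (-217.2) − (-379.0) = 161.8 kJ/mol

ΔH°rxn = 161.8 kJ/mol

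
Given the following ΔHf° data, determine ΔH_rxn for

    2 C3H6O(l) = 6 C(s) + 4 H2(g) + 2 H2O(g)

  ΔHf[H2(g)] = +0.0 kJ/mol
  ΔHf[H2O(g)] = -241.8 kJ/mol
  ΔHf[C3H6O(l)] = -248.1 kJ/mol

Products: 6·(+0.0) + 4·(+0.0) + 2·(-241.8) = -483.6
Reactants: 2·(-248.1) = -496.2
ΔH_rxn = (-483.6) − (-496.2) = 12.6 kJ/mol

ΔH_rxn = 12.6 kJ/mol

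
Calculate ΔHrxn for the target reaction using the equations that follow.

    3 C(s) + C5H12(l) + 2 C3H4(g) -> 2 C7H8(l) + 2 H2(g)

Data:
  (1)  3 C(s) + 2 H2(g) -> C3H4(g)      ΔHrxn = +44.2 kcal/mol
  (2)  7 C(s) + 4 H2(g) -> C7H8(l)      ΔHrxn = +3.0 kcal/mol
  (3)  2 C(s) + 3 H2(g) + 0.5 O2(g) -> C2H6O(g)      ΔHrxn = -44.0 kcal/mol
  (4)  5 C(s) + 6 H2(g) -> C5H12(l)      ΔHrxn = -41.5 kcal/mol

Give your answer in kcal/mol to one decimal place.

ΔHrxn = -40.9 kcal/mol

(1) reversed and × 2: (-2)·(+44.2) = -88.4 kcal/mol
(2) × 2: (2)·(+3.0) = +6.0 kcal/mol
(3): not needed.
(4) reversed: +41.5 kcal/mol
Summing the manipulated equations, ΔHrxn = (-88.4) + (+6.0) + (+41.5) = -40.9 kcal/mol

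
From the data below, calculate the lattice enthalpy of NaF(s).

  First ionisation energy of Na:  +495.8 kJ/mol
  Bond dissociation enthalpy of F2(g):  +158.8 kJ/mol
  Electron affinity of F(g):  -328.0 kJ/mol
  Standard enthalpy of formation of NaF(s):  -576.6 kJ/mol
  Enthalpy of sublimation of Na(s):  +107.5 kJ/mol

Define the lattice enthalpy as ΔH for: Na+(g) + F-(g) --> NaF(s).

U = -931.3 kJ/mol

ΔHf° = 1·ΔHsub + 1·(ΣIE) + 1/2·D(F2) + 1·EA + U
-576.6 = 1·(+107.5) + 1·(+495.8) + 1/2·(+158.8) + 1·(-328.0) + U
U = -576.6 − (+354.7) = -931.3 kJ/mol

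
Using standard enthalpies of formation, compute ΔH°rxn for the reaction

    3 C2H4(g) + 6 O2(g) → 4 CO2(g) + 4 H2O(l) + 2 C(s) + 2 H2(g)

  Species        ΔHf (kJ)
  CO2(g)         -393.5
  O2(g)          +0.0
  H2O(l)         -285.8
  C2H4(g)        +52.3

Products: 4·(-393.5) + 4·(-285.8) + 2·(+0.0) + 2·(+0.0) = -2717.2
Reactants: 3·(+52.3) + 6·(+0.0) = +156.9
ΔH°rxn = (-2717.2) − (+156.9) = -2874.1 kJ

ΔH°rxn = -2874.1 kJ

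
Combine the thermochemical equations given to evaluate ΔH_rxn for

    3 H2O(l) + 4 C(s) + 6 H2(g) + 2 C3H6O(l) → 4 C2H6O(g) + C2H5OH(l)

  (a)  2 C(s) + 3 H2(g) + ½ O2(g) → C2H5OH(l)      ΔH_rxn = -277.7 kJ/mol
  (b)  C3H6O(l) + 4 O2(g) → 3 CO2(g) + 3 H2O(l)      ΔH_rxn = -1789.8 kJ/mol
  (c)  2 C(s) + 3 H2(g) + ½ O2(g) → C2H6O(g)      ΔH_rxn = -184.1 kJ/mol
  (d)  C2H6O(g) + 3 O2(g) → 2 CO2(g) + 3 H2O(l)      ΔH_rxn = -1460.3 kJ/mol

(a) as written: -277.7 kJ/mol
(b) × 2: (2)·(-1789.8) = -3579.6 kJ/mol
(c) as written: -184.1 kJ/mol
(d) reversed and × 3: (-3)·(-1460.3) = +4380.9 kJ/mol
ΔH_rxn = (-277.7) + (-3579.6) + (-184.1) + (+4380.9) = 339.5 kJ/mol

ΔH_rxn = 339.5 kJ/mol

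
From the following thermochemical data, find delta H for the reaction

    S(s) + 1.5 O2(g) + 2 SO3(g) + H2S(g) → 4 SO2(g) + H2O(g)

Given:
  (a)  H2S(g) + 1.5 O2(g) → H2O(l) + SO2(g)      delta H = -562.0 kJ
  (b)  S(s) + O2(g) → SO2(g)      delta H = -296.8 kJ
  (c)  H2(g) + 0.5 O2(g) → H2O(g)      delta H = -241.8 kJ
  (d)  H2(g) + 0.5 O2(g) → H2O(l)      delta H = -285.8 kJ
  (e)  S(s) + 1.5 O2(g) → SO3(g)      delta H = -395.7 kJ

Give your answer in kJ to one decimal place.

delta H = -617.0 kJ

(a) as written (H2S(g) already on the reactant side): -562.0 kJ
(b) × 3: (3)·(-296.8) = -890.4 kJ
(c) as written (H2O(g) already on the product side): -241.8 kJ
(d) reversed: +285.8 kJ
(e) reversed and × 2 (reverse to put SO3(g) on the reactant side; scale by 2 for the 2 SO3(g)): (-2)·(-395.7) = +791.4 kJ
Combining the equations, delta H = (1)·(-562.0) + (3)·(-296.8) + (1)·(-241.8) + (-1)·(-285.8) + (-2)·(-395.7) = -617.0 kJ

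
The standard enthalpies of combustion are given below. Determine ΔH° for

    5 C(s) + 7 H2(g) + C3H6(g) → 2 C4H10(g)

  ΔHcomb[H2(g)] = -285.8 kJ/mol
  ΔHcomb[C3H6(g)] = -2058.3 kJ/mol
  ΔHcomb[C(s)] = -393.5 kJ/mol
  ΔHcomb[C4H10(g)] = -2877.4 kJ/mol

Using ΔH = Σ nΔHc°(reactants) − Σ nΔHc°(products):
= [5·(-393.5) + 7·(-285.8) + 1·(-2058.3)] − [2·(-2877.4)]
= -271.6 kJ/mol

ΔH° = -271.6 kJ/mol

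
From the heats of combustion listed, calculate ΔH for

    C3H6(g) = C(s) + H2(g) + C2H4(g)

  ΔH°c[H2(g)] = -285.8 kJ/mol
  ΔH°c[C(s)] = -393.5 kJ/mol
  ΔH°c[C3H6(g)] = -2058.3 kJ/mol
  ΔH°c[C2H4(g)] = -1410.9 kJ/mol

ΔH = 31.9 kJ/mol

Using ΔH = Σ nΔHc°(reactants) − Σ nΔHc°(products):
= [1·(-2058.3)] − [1·(-393.5) + 1·(-285.8) + 1·(-1410.9)]
= 31.9 kJ/mol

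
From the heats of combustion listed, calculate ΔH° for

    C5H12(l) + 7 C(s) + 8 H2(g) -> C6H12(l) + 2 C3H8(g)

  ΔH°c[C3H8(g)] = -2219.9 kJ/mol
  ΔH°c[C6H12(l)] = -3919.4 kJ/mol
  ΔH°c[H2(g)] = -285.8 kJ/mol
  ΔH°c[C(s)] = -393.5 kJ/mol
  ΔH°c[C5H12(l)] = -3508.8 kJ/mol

ΔH° = -190.5 kJ/mol

With combustion enthalpies, reactants minus products:
= [1·(-3508.8) + 7·(-393.5) + 8·(-285.8)] − [1·(-3919.4) + 2·(-2219.9)]
= -190.5 kJ/mol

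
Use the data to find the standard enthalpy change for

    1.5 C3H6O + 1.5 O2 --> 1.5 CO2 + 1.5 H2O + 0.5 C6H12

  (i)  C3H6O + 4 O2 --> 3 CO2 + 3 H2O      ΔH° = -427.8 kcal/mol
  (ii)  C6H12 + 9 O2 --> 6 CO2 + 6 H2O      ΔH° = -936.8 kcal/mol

ΔH° = -173.3 kcal/mol

(i) × 3/2: (3/2)·(-427.8) = -641.7 kcal/mol
(ii) reversed and × 1/2: (-1/2)·(-936.8) = +468.4 kcal/mol
Combining the equations, ΔH° = (-641.7) + (+468.4) = -173.3 kcal/mol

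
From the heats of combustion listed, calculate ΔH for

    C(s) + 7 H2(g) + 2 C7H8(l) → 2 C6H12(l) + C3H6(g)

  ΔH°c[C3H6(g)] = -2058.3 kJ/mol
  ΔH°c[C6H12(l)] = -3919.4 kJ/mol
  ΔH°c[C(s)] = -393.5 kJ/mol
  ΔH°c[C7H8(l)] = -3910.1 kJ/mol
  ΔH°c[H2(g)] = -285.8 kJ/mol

ΔH = -317.2 kJ/mol

Using ΔH = Σ nΔHc°(reactants) − Σ nΔHc°(products):
= [1·(-393.5) + 7·(-285.8) + 2·(-3910.1)] − [2·(-3919.4) + 1·(-2058.3)]
= -317.2 kJ/mol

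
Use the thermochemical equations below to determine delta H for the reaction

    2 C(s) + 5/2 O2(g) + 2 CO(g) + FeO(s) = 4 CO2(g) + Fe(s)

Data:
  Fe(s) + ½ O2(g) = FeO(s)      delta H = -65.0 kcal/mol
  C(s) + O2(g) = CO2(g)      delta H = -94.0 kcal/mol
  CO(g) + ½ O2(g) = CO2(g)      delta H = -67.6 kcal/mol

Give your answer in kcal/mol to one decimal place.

delta H = -258.2 kcal/mol

equation 1 reversed (FeO(s) must end up as a reactant): +65.0 kcal/mol
equation 2 × 2 (×2 to match 2 C(s) in the target): (2)·(-94.0) = -188.0 kcal/mol
equation 3 × 2 (×2 to match 2 CO(g) in the target): (2)·(-67.6) = -135.2 kcal/mol
Summing the manipulated equations, delta H = (+65.0) + (-188.0) + (-135.2) = -258.2 kcal/mol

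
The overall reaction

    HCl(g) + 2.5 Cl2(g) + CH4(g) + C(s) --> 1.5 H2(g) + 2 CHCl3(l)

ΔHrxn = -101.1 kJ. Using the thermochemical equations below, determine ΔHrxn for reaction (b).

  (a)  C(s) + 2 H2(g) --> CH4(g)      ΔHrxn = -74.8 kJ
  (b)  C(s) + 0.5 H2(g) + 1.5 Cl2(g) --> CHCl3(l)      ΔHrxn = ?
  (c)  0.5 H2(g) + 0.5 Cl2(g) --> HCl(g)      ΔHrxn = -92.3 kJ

(a) reversed: +74.8 kJ
(b) × 2: contributes 2·x
(c) reversed: +92.3 kJ
-101.1 = (+74.8) + (+92.3) + 2·x
x = (-101.1 − (+167.1)) / (2) = -134.1 kJ

ΔHrxn = -134.1 kJ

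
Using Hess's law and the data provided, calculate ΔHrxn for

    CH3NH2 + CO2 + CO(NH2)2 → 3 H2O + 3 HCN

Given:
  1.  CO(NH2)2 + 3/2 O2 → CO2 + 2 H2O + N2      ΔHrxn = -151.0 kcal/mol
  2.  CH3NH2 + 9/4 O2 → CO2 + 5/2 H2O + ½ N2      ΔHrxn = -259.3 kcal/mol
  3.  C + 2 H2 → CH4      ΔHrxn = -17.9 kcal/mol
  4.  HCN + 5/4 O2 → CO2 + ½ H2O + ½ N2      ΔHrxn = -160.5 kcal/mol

ΔHrxn = 71.2 kcal/mol

eq. 1 as written (CO(NH2)2 already on the reactant side): -151.0 kcal/mol
eq. 2 as written (CH3NH2 already on the reactant side): -259.3 kcal/mol
eq. 3: not needed (H2 appears nowhere else).
eq. 4 reversed and × 3 (HCN must end up as a product; scale by 3 for the 3 HCN): (-3)·(-160.5) = +481.5 kcal/mol
ΔHrxn = (1)·(-151.0) + (1)·(-259.3) + (-3)·(-160.5) = 71.2 kcal/mol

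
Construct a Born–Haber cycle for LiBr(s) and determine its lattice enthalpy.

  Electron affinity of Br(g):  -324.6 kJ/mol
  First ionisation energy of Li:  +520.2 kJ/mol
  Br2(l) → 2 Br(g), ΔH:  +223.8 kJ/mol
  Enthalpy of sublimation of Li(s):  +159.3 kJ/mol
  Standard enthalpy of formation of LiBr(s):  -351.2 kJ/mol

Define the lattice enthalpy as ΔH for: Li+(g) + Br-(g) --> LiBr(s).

ΔHf° = 1·ΔHsub + 1·(ΣIE) + 1/2·D(Br2) + 1·EA + U
-351.2 = 1·(+159.3) + 1·(+520.2) + 1/2·(+223.8) + 1·(-324.6) + U
U = -351.2 − (+466.8) = -818.0 kJ/mol

U = -818.0 kJ/mol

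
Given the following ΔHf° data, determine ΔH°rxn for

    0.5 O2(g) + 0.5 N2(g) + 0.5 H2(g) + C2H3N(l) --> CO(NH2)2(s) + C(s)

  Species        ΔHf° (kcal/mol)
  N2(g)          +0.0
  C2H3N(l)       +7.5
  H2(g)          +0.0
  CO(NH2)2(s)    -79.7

ΔH°rxn = -87.2 kcal/mol

Products: 1·(-79.7) + 1·(+0.0) = -79.7
Reactants: 1/2·(+0.0) + 1/2·(+0.0) + 1/2·(+0.0) + 1·(+7.5) = +7.5
ΔH°rxn = (-79.7) − (+7.5) = -87.2 kcal/mol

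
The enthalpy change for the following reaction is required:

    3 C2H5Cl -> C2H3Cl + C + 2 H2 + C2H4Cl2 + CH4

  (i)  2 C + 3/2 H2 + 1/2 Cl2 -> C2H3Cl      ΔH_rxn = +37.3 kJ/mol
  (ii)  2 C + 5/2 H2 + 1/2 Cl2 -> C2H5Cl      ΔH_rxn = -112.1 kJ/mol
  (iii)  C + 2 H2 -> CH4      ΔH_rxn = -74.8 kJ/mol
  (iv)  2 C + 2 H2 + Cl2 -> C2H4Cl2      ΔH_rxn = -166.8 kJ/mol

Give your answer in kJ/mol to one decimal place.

ΔH_rxn = 132.0 kJ/mol

(i) as written (C2H3Cl already on the product side): +37.3 kJ/mol
(ii) reversed and × 3 (reverse to put C2H5Cl on the reactant side; ×3 to match 3 C2H5Cl in the target): (-3)·(-112.1) = +336.3 kJ/mol
(iii) as written (CH4 already on the product side): -74.8 kJ/mol
(iv) as written (C2H4Cl2 already on the product side): -166.8 kJ/mol
Summing the manipulated equations, ΔH_rxn = (1)·(+37.3) + (-3)·(-112.1) + (1)·(-74.8) + (1)·(-166.8) = 132.0 kJ/mol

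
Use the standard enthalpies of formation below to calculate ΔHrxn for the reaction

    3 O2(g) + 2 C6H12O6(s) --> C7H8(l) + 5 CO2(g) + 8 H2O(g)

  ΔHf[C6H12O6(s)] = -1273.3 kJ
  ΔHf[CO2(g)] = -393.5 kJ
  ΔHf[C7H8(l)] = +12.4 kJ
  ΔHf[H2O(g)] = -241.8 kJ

ΔHrxn = -1342.9 kJ

Products: 1·(+12.4) + 5·(-393.5) + 8·(-241.8) = -3889.5
Reactants: 3·(+0.0) + 2·(-1273.3) = -2546.6
ΔHrxn = (-3889.5) − (-2546.6) = -1342.9 kJ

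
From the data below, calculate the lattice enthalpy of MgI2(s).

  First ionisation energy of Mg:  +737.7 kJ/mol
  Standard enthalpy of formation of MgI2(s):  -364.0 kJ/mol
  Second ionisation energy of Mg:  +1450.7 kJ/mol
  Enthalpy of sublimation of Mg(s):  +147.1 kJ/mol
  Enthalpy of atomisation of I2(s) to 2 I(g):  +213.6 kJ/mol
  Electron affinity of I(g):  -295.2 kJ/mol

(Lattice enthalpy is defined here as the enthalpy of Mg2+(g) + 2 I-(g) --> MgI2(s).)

ΔHf° = 1·ΔHsub + 1·(ΣIE) + 1·D(I2) + 2·EA + U
-364.0 = 1·(+147.1) + 1·(+2188.4) + 1·(+213.6) + 2·(-295.2) + U
U = -364.0 − (+1958.7) = -2322.7 kJ/mol

U = -2322.7 kJ/mol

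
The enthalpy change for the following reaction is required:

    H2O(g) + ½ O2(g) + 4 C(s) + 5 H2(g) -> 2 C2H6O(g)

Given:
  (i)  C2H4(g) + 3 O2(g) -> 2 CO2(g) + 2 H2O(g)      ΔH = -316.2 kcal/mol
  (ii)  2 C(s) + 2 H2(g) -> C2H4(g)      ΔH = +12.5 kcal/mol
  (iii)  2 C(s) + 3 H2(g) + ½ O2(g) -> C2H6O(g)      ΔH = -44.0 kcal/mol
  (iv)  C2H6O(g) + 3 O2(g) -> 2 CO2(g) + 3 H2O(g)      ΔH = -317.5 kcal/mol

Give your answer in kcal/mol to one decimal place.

ΔH = -30.2 kcal/mol

(i) as written: -316.2 kcal/mol
(ii) as written: +12.5 kcal/mol
(iii) as written: -44.0 kcal/mol
(iv) reversed: +317.5 kcal/mol
By Hess's law, ΔH = (-316.2) + (+12.5) + (-44.0) + (+317.5) = -30.2 kcal/mol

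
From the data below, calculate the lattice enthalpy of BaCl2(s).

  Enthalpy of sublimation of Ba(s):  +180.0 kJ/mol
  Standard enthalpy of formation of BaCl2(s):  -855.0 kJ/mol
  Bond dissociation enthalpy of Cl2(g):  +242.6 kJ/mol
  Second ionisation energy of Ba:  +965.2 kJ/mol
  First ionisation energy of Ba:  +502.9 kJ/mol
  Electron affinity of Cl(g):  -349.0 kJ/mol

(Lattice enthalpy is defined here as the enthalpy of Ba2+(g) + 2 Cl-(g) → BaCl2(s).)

U = -2047.7 kJ/mol

ΔHf° = 1·ΔHsub + 1·(ΣIE) + 1·D(Cl2) + 2·EA + U
-855.0 = 1·(+180.0) + 1·(+1468.1) + 1·(+242.6) + 2·(-349.0) + U
U = -855.0 − (+1192.7) = -2047.7 kJ/mol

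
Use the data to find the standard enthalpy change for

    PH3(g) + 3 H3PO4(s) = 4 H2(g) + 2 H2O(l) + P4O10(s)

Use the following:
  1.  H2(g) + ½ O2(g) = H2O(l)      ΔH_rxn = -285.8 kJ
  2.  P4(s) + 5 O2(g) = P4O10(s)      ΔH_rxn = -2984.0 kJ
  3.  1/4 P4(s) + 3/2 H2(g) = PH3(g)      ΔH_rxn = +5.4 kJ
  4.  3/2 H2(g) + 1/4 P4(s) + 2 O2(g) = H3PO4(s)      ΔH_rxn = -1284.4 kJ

ΔH_rxn = 292.2 kJ

eq. 1 × 2: (2)·(-285.8) = -571.6 kJ
eq. 2 as written: -2984.0 kJ
eq. 3 reversed: -5.4 kJ
eq. 4 reversed and × 3: (-3)·(-1284.4) = +3853.2 kJ
Combining the equations, ΔH_rxn = (-571.6) + (-2984.0) + (-5.4) + (+3853.2) = 292.2 kJ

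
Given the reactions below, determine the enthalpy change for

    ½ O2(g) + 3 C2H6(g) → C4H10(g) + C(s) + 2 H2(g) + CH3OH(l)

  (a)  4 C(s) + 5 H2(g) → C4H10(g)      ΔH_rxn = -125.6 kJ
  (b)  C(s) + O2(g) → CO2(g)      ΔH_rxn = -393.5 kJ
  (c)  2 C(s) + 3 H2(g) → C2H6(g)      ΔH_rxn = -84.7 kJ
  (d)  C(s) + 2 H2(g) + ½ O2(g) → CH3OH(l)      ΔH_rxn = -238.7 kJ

(a) as written (C4H10(g) already on the product side): -125.6 kJ
(b): not needed (CO2(g) appears nowhere else).
(c) reversed and × 3 (reverse to put C2H6(g) on the reactant side; ×3 to match 3 C2H6(g) in the target): (-3)·(-84.7) = +254.1 kJ
(d) as written (CH3OH(l) already on the product side): -238.7 kJ
Since enthalpy is a state function, ΔH_rxn = (1)·(-125.6) + (-3)·(-84.7) + (1)·(-238.7) = -110.2 kJ

ΔH_rxn = -110.2 kJ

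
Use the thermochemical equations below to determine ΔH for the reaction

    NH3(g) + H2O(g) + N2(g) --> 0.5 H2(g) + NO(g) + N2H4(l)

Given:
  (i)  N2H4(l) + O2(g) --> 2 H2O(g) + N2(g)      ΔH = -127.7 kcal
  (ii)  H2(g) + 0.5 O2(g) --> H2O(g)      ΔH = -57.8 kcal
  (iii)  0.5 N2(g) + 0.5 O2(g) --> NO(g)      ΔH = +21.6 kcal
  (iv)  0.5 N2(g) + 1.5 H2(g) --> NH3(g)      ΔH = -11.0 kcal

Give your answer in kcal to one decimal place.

ΔH = 102.5 kcal

(i) reversed (N2H4(l) must end up as a product): +127.7 kcal
(ii) as written: -57.8 kcal
(iii) as written (NO(g) already on the product side): +21.6 kcal
(iv) reversed (reverse to put NH3(g) on the reactant side): +11.0 kcal
Since enthalpy is a state function, ΔH = (+127.7) + (-57.8) + (+21.6) + (+11.0) = 102.5 kcal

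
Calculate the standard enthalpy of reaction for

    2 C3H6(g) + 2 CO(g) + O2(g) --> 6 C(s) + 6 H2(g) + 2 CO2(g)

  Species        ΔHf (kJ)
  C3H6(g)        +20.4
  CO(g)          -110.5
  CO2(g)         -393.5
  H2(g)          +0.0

ΔH°rxn = -606.8 kJ

Products: 6·(+0.0) + 6·(+0.0) + 2·(-393.5) = -787.0
Reactants: 2·(+20.4) + 2·(-110.5) + 1·(+0.0) = -180.2
ΔH°rxn = (-787.0) − (-180.2) = -606.8 kJ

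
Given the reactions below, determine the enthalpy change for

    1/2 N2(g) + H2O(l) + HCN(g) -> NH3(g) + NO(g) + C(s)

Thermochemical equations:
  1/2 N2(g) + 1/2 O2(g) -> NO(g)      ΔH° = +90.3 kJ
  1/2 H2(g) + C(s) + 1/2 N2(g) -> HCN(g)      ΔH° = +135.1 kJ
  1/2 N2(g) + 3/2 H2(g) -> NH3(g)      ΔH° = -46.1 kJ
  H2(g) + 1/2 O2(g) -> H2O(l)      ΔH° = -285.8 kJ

ΔH° = 194.9 kJ

equation 1 as written: +90.3 kJ
equation 2 reversed: -135.1 kJ
equation 3 as written: -46.1 kJ
equation 4 reversed: +285.8 kJ
ΔH° = (+90.3) + (-135.1) + (-46.1) + (+285.8) = 194.9 kJ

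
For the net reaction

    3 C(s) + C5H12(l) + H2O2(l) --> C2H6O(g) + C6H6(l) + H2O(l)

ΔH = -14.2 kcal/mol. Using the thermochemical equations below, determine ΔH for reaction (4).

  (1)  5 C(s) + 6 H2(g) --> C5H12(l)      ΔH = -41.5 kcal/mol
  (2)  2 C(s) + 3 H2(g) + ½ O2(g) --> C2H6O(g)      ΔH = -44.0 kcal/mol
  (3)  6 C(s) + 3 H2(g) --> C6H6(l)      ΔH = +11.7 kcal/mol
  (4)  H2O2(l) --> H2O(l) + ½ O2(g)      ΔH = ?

ΔH = -23.4 kcal/mol

(1) reversed (C5H12(l) must end up as a reactant): +41.5 kcal/mol
(2) as written (C2H6O(g) already on the product side): -44.0 kcal/mol
(3) as written (C6H6(l) already on the product side): +11.7 kcal/mol
(4) as written (H2O2(l) already on the reactant side): contributes x
-14.2 = (+41.5) + (-44.0) + (+11.7) + x
x = (-14.2 − (+9.2)) / (1) = -23.4 kcal/mol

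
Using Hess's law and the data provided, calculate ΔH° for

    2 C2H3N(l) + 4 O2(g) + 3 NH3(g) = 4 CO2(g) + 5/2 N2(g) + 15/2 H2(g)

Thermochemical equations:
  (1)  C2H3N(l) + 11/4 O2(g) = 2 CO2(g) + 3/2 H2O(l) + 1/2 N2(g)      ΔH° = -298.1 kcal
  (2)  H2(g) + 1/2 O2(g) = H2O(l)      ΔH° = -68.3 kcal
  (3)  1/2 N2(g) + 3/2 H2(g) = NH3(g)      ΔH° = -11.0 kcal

ΔH° = -358.3 kcal

(1) × 2 (×2 to match 2 C2H3N(l) in the target): (2)·(-298.1) = -596.2 kcal
(2) reversed and × 3: (-3)·(-68.3) = +204.9 kcal
(3) reversed and × 3 (reverse to put NH3(g) on the reactant side; scale by 3 for the 3 NH3(g)): (-3)·(-11.0) = +33.0 kcal
Summing the manipulated equations, ΔH° = (2)·(-298.1) + (-3)·(-68.3) + (-3)·(-11.0) = -358.3 kcal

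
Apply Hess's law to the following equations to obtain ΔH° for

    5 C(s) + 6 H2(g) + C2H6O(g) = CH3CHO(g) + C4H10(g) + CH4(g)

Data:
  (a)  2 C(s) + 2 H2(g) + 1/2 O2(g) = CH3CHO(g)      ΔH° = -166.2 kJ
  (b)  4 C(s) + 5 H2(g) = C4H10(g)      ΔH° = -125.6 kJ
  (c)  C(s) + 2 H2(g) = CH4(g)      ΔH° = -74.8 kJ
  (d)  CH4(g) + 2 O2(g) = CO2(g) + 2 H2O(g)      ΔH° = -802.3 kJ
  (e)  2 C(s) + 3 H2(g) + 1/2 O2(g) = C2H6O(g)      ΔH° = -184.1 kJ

(a) as written: -166.2 kJ
(b) as written: -125.6 kJ
(c) as written: -74.8 kJ
(d): not needed.
(e) reversed: +184.1 kJ
Summing the manipulated equations, ΔH° = (-166.2) + (-125.6) + (-74.8) + (+184.1) = -182.5 kJ

ΔH° = -182.5 kJ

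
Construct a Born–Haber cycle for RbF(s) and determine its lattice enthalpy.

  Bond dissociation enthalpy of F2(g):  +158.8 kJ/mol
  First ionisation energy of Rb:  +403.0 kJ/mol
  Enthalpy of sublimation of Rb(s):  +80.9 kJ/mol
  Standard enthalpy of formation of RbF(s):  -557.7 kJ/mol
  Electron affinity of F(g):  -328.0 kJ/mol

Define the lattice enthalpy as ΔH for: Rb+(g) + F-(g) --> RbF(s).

U = -793.0 kJ/mol

ΔHf° = 1·ΔHsub + 1·(ΣIE) + 1/2·D(F2) + 1·EA + U
-557.7 = 1·(+80.9) + 1·(+403.0) + 1/2·(+158.8) + 1·(-328.0) + U
U = -557.7 − (+235.3) = -793.0 kJ/mol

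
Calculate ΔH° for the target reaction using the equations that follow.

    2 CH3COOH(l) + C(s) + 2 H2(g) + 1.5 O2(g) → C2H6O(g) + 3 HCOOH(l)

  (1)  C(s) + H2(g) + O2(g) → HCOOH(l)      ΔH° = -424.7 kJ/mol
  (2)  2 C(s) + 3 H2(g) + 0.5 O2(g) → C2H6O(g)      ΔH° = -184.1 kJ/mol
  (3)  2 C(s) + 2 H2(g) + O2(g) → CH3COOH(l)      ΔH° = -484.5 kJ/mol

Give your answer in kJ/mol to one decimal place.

(1) × 3: (3)·(-424.7) = -1274.1 kJ/mol
(2) as written: -184.1 kJ/mol
(3) reversed and × 2: (-2)·(-484.5) = +969.0 kJ/mol
Since enthalpy is a state function, ΔH° = (-1274.1) + (-184.1) + (+969.0) = -489.2 kJ/mol

ΔH° = -489.2 kJ/mol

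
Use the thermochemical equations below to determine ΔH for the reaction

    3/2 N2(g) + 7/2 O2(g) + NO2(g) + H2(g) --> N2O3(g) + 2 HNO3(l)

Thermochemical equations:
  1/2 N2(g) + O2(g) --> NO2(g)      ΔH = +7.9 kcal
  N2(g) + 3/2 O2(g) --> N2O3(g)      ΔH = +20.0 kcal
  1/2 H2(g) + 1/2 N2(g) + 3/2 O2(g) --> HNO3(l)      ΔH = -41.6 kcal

ΔH = -71.1 kcal

equation 1 reversed: -7.9 kcal
equation 2 as written: +20.0 kcal
equation 3 × 2: (2)·(-41.6) = -83.2 kcal
ΔH = (-7.9) + (+20.0) + (-83.2) = -71.1 kcal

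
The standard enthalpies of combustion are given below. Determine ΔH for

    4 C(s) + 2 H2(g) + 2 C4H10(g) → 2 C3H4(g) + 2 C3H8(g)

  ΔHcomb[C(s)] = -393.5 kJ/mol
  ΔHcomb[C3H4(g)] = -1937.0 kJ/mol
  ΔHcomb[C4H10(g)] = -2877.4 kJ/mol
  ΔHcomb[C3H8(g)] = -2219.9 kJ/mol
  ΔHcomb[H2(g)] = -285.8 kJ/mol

ΔH = 413.4 kJ/mol

Using ΔH = Σ nΔHc°(reactants) − Σ nΔHc°(products):
= [4·(-393.5) + 2·(-285.8) + 2·(-2877.4)] − [2·(-1937.0) + 2·(-2219.9)]
= 413.4 kJ/mol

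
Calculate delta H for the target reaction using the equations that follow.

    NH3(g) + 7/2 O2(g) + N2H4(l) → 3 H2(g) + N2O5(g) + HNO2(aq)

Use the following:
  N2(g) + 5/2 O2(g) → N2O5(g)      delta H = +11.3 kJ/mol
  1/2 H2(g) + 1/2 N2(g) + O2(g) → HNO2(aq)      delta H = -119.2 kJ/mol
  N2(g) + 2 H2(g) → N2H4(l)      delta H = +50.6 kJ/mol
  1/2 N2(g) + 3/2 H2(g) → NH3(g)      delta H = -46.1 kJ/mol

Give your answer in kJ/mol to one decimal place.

equation 1 as written: +11.3 kJ/mol
equation 2 as written: -119.2 kJ/mol
equation 3 reversed: -50.6 kJ/mol
equation 4 reversed: +46.1 kJ/mol
By Hess's law, delta H = (1)·(+11.3) + (1)·(-119.2) + (-1)·(+50.6) + (-1)·(-46.1) = -112.4 kJ/mol

delta H = -112.4 kJ/mol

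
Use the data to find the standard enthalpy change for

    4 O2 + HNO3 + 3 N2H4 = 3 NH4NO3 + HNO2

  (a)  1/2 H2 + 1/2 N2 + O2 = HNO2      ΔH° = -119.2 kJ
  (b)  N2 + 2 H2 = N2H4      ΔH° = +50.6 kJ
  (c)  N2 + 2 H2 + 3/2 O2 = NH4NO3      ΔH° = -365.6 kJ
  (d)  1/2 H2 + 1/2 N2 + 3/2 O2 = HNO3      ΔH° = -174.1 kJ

ΔH° = -1193.7 kJ

(a) as written (HNO2 already on the product side): -119.2 kJ
(b) reversed and × 3 (reverse to put N2H4 on the reactant side; scale by 3 for the 3 N2H4): (-3)·(+50.6) = -151.8 kJ
(c) × 3 (×3 to match 3 NH4NO3 in the target): (3)·(-365.6) = -1096.8 kJ
(d) reversed (reverse to put HNO3 on the reactant side): +174.1 kJ
ΔH° = (1)·(-119.2) + (-3)·(+50.6) + (3)·(-365.6) + (-1)·(-174.1) = -1193.7 kJ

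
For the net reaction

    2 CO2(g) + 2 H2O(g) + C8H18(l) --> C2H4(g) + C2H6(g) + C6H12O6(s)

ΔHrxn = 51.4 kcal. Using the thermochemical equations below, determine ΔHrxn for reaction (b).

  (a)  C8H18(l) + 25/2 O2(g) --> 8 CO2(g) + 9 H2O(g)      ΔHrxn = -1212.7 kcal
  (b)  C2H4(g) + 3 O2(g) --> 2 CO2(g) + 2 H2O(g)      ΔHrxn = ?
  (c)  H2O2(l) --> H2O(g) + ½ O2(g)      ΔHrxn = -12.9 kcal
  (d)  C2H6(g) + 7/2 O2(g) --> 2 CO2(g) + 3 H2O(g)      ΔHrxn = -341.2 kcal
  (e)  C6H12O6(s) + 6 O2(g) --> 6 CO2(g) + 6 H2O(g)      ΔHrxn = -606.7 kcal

ΔHrxn = -316.2 kcal

(a) as written: -1212.7 kcal
(b) reversed: contributes −x
(c): not needed.
(d) reversed: +341.2 kcal
(e) reversed: +606.7 kcal
+51.4 = (-1212.7) + (+341.2) + (+606.7) − x
x = (+51.4 − (-264.8)) / (-1) = -316.2 kcal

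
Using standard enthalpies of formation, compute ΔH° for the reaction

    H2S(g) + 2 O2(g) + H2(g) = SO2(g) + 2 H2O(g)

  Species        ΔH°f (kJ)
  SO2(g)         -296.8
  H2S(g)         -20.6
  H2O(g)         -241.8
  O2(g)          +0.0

Products: 1·(-296.8) + 2·(-241.8) = -780.4
Reactants: 1·(-20.6) + 2·(+0.0) + 1·(+0.0) = -20.6
ΔH° = (-780.4) − (-20.6) = -759.8 kJ

ΔH° = -759.8 kJ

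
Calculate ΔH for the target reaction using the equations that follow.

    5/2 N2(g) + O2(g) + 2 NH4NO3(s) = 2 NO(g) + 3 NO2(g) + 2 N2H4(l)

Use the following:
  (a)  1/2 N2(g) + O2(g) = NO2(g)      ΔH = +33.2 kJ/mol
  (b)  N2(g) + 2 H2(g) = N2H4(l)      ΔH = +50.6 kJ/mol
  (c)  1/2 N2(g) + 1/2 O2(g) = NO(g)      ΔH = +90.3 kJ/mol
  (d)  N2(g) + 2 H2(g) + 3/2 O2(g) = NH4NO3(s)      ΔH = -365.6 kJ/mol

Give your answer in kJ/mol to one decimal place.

(a) × 3: (3)·(+33.2) = +99.6 kJ/mol
(b) × 2: (2)·(+50.6) = +101.2 kJ/mol
(c) × 2: (2)·(+90.3) = +180.6 kJ/mol
(d) reversed and × 2: (-2)·(-365.6) = +731.2 kJ/mol
Since enthalpy is a state function, ΔH = (3)·(+33.2) + (2)·(+50.6) + (2)·(+90.3) + (-2)·(-365.6) = 1112.6 kJ/mol

ΔH = 1112.6 kJ/mol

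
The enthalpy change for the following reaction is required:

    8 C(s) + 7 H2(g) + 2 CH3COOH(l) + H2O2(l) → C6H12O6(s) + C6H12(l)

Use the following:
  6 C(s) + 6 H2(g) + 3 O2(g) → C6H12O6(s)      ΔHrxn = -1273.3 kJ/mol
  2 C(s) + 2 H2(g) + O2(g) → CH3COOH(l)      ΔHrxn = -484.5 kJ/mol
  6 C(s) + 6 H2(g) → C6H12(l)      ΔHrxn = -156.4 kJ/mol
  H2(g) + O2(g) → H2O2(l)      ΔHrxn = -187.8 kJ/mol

ΔHrxn = -272.9 kJ/mol

equation 1 as written: -1273.3 kJ/mol
equation 2 reversed and × 2: (-2)·(-484.5) = +969.0 kJ/mol
equation 3 as written: -156.4 kJ/mol
equation 4 reversed: +187.8 kJ/mol
Summing the manipulated equations, ΔHrxn = (1)·(-1273.3) + (-2)·(-484.5) + (1)·(-156.4) + (-1)·(-187.8) = -272.9 kJ/mol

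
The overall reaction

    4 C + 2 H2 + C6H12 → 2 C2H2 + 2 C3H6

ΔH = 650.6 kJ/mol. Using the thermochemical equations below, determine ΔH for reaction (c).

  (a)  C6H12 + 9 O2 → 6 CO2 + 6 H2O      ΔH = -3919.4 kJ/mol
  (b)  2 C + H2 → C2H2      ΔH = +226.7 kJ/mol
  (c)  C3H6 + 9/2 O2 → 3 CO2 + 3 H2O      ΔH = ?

(a) as written (C6H12 already on the reactant side): -3919.4 kJ/mol
(b) × 2 (×2 to match 2 C2H2 in the target): (2)·(+226.7) = +453.4 kJ/mol
(c) reversed and × 2 (reverse to put C3H6 on the product side; ×2 to match 2 C3H6 in the target): contributes −2·x
+650.6 = (-3919.4) + (+453.4) − 2·x
x = (+650.6 − (-3466.0)) / (-2) = -2058.3 kJ/mol

ΔH = -2058.3 kJ/mol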